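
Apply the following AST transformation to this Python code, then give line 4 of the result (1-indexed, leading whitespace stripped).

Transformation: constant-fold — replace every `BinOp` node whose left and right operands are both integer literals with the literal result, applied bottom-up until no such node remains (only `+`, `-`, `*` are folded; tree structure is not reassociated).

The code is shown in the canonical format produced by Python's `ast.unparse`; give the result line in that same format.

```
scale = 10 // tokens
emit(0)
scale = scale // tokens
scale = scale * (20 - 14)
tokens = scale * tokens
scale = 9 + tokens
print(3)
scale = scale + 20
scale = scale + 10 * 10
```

scale = scale * 6

Transformed code:
scale = 10 // tokens
emit(0)
scale = scale // tokens
scale = scale * 6
tokens = scale * tokens
scale = 9 + tokens
print(3)
scale = scale + 20
scale = scale + 100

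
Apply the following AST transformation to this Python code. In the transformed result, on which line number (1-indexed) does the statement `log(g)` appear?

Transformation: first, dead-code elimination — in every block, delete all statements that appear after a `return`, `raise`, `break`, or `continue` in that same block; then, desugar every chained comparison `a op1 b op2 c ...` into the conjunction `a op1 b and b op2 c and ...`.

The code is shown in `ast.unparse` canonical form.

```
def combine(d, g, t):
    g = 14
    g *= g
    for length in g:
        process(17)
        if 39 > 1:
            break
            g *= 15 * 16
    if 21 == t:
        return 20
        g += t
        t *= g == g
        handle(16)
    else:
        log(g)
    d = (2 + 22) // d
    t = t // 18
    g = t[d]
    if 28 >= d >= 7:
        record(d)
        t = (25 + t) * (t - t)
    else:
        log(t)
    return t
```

Transformed code:
def combine(d, g, t):
    g = 14
    g *= g
    for length in g:
        process(17)
        if 39 > 1:
            break
    if 21 == t:
        return 20
    else:
        log(g)
    d = (2 + 22) // d
    t = t // 18
    g = t[d]
    if 28 >= d and d >= 7:
        record(d)
        t = (25 + t) * (t - t)
    else:
        log(t)
    return t

11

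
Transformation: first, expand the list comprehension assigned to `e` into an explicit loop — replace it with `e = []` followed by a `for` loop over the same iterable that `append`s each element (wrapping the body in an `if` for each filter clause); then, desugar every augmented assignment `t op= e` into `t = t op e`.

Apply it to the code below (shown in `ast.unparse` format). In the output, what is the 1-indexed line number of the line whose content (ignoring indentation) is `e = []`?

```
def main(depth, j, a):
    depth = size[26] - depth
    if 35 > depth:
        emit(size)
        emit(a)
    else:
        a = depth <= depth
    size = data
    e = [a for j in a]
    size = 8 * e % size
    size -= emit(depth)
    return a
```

9

Transformed code:
def main(depth, j, a):
    depth = size[26] - depth
    if 35 > depth:
        emit(size)
        emit(a)
    else:
        a = depth <= depth
    size = data
    e = []
    for j in a:
        e.append(a)
    size = 8 * e % size
    size = size - emit(depth)
    return a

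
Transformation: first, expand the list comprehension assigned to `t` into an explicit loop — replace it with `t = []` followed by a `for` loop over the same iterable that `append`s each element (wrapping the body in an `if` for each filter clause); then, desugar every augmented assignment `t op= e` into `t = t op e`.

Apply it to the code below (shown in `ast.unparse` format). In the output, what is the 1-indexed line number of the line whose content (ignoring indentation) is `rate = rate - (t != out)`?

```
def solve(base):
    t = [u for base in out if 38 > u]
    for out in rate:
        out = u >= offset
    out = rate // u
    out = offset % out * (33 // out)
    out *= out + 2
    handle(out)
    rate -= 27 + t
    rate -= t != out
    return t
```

13

Transformed code:
def solve(base):
    t = []
    for base in out:
        if 38 > u:
            t.append(u)
    for out in rate:
        out = u >= offset
    out = rate // u
    out = offset % out * (33 // out)
    out = out * (out + 2)
    handle(out)
    rate = rate - (27 + t)
    rate = rate - (t != out)
    return t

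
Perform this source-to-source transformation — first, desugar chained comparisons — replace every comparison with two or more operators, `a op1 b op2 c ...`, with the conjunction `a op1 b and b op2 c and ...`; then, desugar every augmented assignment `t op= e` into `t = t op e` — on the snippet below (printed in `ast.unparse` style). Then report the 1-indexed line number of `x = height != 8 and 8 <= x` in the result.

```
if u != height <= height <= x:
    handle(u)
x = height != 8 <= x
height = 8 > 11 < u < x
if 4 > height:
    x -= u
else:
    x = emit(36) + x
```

3

Transformed code:
if u != height and height <= height and (height <= x):
    handle(u)
x = height != 8 and 8 <= x
height = 8 > 11 and 11 < u and (u < x)
if 4 > height:
    x = x - u
else:
    x = emit(36) + x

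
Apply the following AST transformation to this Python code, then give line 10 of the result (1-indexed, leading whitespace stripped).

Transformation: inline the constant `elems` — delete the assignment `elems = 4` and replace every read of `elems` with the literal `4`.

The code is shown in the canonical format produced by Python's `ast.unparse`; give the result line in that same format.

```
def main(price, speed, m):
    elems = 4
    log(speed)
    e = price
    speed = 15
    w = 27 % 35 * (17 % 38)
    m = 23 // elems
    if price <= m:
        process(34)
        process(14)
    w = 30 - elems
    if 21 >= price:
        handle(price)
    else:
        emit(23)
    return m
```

Transformed code:
def main(price, speed, m):
    log(speed)
    e = price
    speed = 15
    w = 27 % 35 * (17 % 38)
    m = 23 // 4
    if price <= m:
        process(34)
        process(14)
    w = 30 - 4
    if 21 >= price:
        handle(price)
    else:
        emit(23)
    return m

w = 30 - 4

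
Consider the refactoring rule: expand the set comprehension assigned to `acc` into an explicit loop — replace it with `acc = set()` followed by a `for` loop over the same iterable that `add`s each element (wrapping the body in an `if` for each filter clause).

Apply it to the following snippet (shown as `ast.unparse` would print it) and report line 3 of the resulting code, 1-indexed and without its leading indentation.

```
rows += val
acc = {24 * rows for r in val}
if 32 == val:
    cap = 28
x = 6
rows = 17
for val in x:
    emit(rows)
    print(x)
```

for r in val:

Transformed code:
rows += val
acc = set()
for r in val:
    acc.add(24 * rows)
if 32 == val:
    cap = 28
x = 6
rows = 17
for val in x:
    emit(rows)
    print(x)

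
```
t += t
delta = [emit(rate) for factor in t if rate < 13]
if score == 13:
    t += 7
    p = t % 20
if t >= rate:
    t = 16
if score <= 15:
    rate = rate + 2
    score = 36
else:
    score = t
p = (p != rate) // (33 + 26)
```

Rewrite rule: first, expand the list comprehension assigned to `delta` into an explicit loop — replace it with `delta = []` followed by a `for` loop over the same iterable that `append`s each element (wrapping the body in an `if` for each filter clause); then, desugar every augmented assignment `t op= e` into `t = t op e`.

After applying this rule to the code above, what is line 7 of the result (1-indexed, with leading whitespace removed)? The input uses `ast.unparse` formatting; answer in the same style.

t = t + 7

Transformed code:
t = t + t
delta = []
for factor in t:
    if rate < 13:
        delta.append(emit(rate))
if score == 13:
    t = t + 7
    p = t % 20
if t >= rate:
    t = 16
if score <= 15:
    rate = rate + 2
    score = 36
else:
    score = t
p = (p != rate) // (33 + 26)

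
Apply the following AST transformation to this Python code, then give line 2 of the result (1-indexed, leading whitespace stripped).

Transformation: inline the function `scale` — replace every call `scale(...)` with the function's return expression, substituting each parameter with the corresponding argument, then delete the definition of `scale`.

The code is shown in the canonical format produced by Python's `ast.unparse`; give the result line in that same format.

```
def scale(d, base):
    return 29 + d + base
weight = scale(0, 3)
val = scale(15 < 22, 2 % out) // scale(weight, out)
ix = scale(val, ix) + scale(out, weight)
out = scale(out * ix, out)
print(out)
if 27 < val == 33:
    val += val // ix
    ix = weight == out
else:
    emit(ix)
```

Transformed code:
weight = 29 + 0 + 3
val = (29 + (15 < 22) + 2 % out) // (29 + weight + out)
ix = 29 + val + ix + (29 + out + weight)
out = 29 + out * ix + out
print(out)
if 27 < val == 33:
    val += val // ix
    ix = weight == out
else:
    emit(ix)

val = (29 + (15 < 22) + 2 % out) // (29 + weight + out)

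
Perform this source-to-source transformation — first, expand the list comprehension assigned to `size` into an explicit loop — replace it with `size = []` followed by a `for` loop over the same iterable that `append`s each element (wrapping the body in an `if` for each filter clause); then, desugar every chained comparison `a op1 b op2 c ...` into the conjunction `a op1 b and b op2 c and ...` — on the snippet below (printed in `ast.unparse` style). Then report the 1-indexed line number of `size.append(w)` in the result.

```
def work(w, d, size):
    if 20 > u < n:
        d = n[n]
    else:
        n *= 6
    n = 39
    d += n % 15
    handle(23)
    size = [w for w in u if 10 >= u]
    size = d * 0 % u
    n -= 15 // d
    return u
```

Transformed code:
def work(w, d, size):
    if 20 > u and u < n:
        d = n[n]
    else:
        n *= 6
    n = 39
    d += n % 15
    handle(23)
    size = []
    for w in u:
        if 10 >= u:
            size.append(w)
    size = d * 0 % u
    n -= 15 // d
    return u

12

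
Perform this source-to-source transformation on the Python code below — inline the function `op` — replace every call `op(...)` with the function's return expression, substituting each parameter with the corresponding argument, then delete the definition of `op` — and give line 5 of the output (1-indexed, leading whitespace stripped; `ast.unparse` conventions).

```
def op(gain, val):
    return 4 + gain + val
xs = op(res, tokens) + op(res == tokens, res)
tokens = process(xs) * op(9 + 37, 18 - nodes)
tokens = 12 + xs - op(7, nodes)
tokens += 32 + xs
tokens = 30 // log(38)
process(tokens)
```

Transformed code:
xs = 4 + res + tokens + (4 + (res == tokens) + res)
tokens = process(xs) * (4 + (9 + 37) + (18 - nodes))
tokens = 12 + xs - (4 + 7 + nodes)
tokens += 32 + xs
tokens = 30 // log(38)
process(tokens)

tokens = 30 // log(38)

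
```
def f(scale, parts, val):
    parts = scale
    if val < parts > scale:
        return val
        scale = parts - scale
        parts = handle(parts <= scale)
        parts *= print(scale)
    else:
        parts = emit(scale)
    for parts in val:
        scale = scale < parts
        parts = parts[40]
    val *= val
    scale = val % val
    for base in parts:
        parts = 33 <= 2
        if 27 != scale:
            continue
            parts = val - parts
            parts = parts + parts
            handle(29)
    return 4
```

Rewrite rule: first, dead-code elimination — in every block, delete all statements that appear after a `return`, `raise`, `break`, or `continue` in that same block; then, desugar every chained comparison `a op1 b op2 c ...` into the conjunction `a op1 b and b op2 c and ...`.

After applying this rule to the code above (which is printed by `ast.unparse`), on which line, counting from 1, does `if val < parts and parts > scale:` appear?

Transformed code:
def f(scale, parts, val):
    parts = scale
    if val < parts and parts > scale:
        return val
    else:
        parts = emit(scale)
    for parts in val:
        scale = scale < parts
        parts = parts[40]
    val *= val
    scale = val % val
    for base in parts:
        parts = 33 <= 2
        if 27 != scale:
            continue
    return 4

3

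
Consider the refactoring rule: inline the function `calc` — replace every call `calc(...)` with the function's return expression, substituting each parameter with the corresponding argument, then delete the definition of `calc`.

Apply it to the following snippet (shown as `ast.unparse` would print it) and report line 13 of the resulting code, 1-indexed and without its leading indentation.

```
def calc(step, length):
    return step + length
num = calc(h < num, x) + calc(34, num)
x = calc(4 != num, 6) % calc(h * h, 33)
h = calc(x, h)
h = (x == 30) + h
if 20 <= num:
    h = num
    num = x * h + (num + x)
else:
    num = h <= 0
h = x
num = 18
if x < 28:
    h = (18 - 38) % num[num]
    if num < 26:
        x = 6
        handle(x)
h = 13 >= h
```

Transformed code:
num = (h < num) + x + (34 + num)
x = ((4 != num) + 6) % (h * h + 33)
h = x + h
h = (x == 30) + h
if 20 <= num:
    h = num
    num = x * h + (num + x)
else:
    num = h <= 0
h = x
num = 18
if x < 28:
    h = (18 - 38) % num[num]
    if num < 26:
        x = 6
        handle(x)
h = 13 >= h

h = (18 - 38) % num[num]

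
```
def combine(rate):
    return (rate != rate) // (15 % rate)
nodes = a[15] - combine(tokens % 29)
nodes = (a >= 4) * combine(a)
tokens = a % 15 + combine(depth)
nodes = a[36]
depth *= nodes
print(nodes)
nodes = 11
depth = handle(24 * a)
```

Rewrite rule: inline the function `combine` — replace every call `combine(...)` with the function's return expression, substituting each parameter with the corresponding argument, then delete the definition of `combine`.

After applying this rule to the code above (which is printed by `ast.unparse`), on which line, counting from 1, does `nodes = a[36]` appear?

4

Transformed code:
nodes = a[15] - (tokens % 29 != tokens % 29) // (15 % (tokens % 29))
nodes = (a >= 4) * ((a != a) // (15 % a))
tokens = a % 15 + (depth != depth) // (15 % depth)
nodes = a[36]
depth *= nodes
print(nodes)
nodes = 11
depth = handle(24 * a)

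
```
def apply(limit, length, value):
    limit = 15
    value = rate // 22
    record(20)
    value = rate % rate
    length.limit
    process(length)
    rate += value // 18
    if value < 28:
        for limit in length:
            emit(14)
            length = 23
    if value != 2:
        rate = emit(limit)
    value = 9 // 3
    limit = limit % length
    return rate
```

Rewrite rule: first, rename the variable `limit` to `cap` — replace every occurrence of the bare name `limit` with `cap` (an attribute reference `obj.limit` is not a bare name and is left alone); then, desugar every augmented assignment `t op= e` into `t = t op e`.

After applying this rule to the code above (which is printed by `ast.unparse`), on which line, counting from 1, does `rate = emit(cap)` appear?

Transformed code:
def apply(cap, length, value):
    cap = 15
    value = rate // 22
    record(20)
    value = rate % rate
    length.limit
    process(length)
    rate = rate + value // 18
    if value < 28:
        for cap in length:
            emit(14)
            length = 23
    if value != 2:
        rate = emit(cap)
    value = 9 // 3
    cap = cap % length
    return rate

14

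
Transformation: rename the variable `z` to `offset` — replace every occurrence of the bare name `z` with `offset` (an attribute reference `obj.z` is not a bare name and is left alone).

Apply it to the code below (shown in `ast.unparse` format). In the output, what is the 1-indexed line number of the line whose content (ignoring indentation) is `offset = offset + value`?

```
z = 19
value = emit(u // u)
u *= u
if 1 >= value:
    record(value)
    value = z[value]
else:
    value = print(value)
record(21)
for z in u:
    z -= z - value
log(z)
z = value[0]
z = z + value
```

14

Transformed code:
offset = 19
value = emit(u // u)
u *= u
if 1 >= value:
    record(value)
    value = offset[value]
else:
    value = print(value)
record(21)
for offset in u:
    offset -= offset - value
log(offset)
offset = value[0]
offset = offset + value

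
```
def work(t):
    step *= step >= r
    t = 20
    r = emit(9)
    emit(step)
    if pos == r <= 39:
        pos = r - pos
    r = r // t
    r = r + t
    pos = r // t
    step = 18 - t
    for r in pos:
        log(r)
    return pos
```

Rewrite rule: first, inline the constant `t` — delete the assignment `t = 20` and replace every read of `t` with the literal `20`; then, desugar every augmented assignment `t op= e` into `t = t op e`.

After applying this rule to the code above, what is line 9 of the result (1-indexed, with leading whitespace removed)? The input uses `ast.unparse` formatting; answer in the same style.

Transformed code:
def work(t):
    step = step * (step >= r)
    r = emit(9)
    emit(step)
    if pos == r <= 39:
        pos = r - pos
    r = r // 20
    r = r + 20
    pos = r // 20
    step = 18 - 20
    for r in pos:
        log(r)
    return pos

pos = r // 20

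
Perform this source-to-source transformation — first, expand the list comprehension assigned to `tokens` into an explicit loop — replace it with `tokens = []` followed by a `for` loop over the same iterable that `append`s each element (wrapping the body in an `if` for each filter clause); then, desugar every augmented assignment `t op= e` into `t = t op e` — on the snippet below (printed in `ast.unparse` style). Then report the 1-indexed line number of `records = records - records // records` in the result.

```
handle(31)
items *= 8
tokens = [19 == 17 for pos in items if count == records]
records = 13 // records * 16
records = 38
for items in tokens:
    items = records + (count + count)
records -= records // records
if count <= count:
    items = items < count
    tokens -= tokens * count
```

Transformed code:
handle(31)
items = items * 8
tokens = []
for pos in items:
    if count == records:
        tokens.append(19 == 17)
records = 13 // records * 16
records = 38
for items in tokens:
    items = records + (count + count)
records = records - records // records
if count <= count:
    items = items < count
    tokens = tokens - tokens * count

11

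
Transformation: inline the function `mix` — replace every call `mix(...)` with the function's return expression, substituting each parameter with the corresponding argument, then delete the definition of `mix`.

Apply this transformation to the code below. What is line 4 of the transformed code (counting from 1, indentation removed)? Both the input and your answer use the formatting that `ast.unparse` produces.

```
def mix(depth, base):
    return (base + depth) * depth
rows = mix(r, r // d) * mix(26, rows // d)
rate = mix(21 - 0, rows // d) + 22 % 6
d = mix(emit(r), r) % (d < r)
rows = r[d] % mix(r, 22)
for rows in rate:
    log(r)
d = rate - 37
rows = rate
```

Transformed code:
rows = (r // d + r) * r * ((rows // d + 26) * 26)
rate = (rows // d + (21 - 0)) * (21 - 0) + 22 % 6
d = (r + emit(r)) * emit(r) % (d < r)
rows = r[d] % ((22 + r) * r)
for rows in rate:
    log(r)
d = rate - 37
rows = rate

rows = r[d] % ((22 + r) * r)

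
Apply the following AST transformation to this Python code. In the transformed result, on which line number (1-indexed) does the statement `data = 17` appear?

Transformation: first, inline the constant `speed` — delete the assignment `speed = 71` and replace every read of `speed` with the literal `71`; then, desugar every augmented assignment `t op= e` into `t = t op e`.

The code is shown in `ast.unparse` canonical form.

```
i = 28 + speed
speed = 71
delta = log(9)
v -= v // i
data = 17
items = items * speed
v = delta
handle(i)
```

Transformed code:
i = 28 + 71
delta = log(9)
v = v - v // i
data = 17
items = items * 71
v = delta
handle(i)

4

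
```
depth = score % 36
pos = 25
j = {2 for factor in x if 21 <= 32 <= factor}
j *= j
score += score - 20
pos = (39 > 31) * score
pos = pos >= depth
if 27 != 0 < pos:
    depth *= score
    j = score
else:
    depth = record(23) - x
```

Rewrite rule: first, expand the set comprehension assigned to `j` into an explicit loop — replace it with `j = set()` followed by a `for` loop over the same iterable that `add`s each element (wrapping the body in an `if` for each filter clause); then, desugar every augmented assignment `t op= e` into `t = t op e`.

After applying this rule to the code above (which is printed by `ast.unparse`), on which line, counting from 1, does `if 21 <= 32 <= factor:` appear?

Transformed code:
depth = score % 36
pos = 25
j = set()
for factor in x:
    if 21 <= 32 <= factor:
        j.add(2)
j = j * j
score = score + (score - 20)
pos = (39 > 31) * score
pos = pos >= depth
if 27 != 0 < pos:
    depth = depth * score
    j = score
else:
    depth = record(23) - x

5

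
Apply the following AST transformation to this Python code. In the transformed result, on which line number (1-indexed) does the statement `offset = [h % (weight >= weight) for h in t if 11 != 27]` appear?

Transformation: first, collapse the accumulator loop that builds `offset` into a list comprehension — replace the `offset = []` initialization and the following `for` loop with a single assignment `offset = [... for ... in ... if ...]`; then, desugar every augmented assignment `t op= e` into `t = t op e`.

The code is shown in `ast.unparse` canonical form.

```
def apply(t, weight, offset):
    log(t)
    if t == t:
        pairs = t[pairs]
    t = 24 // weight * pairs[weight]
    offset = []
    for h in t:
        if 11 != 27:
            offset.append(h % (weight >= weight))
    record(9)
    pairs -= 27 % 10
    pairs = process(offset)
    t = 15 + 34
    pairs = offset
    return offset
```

6

Transformed code:
def apply(t, weight, offset):
    log(t)
    if t == t:
        pairs = t[pairs]
    t = 24 // weight * pairs[weight]
    offset = [h % (weight >= weight) for h in t if 11 != 27]
    record(9)
    pairs = pairs - 27 % 10
    pairs = process(offset)
    t = 15 + 34
    pairs = offset
    return offset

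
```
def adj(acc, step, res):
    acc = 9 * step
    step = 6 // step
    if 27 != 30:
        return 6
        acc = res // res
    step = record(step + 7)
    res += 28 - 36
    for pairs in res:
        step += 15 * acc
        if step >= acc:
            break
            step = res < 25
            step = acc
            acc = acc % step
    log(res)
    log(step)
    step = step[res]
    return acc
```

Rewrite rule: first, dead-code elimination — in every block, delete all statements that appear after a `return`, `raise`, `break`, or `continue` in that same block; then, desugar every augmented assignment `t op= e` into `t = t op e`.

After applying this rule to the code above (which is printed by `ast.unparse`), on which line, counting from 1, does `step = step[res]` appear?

14

Transformed code:
def adj(acc, step, res):
    acc = 9 * step
    step = 6 // step
    if 27 != 30:
        return 6
    step = record(step + 7)
    res = res + (28 - 36)
    for pairs in res:
        step = step + 15 * acc
        if step >= acc:
            break
    log(res)
    log(step)
    step = step[res]
    return acc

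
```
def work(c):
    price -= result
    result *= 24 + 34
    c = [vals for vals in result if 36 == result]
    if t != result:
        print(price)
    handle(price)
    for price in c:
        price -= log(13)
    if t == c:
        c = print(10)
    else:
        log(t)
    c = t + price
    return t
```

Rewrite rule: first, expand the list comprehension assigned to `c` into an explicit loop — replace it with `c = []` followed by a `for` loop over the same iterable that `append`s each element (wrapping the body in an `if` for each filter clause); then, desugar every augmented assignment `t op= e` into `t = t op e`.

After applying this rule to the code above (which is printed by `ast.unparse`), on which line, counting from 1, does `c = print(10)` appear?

Transformed code:
def work(c):
    price = price - result
    result = result * (24 + 34)
    c = []
    for vals in result:
        if 36 == result:
            c.append(vals)
    if t != result:
        print(price)
    handle(price)
    for price in c:
        price = price - log(13)
    if t == c:
        c = print(10)
    else:
        log(t)
    c = t + price
    return t

14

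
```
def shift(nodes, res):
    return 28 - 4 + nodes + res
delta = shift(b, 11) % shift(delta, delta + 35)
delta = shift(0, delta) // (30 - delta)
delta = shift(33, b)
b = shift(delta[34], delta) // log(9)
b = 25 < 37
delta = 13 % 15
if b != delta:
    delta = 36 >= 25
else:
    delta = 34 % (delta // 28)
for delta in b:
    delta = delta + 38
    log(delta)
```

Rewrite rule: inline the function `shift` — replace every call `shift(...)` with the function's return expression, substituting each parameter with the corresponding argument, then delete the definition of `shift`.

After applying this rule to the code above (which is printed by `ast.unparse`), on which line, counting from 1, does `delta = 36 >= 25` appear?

8

Transformed code:
delta = (28 - 4 + b + 11) % (28 - 4 + delta + (delta + 35))
delta = (28 - 4 + 0 + delta) // (30 - delta)
delta = 28 - 4 + 33 + b
b = (28 - 4 + delta[34] + delta) // log(9)
b = 25 < 37
delta = 13 % 15
if b != delta:
    delta = 36 >= 25
else:
    delta = 34 % (delta // 28)
for delta in b:
    delta = delta + 38
    log(delta)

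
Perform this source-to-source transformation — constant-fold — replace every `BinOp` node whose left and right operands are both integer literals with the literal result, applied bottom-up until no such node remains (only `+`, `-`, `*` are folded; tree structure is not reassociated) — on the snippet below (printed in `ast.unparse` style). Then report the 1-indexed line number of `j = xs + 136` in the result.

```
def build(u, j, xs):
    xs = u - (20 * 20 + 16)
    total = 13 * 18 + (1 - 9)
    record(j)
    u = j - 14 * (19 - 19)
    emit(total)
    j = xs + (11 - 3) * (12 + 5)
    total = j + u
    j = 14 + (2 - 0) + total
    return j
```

Transformed code:
def build(u, j, xs):
    xs = u - 416
    total = 226
    record(j)
    u = j - 0
    emit(total)
    j = xs + 136
    total = j + u
    j = 16 + total
    return j

7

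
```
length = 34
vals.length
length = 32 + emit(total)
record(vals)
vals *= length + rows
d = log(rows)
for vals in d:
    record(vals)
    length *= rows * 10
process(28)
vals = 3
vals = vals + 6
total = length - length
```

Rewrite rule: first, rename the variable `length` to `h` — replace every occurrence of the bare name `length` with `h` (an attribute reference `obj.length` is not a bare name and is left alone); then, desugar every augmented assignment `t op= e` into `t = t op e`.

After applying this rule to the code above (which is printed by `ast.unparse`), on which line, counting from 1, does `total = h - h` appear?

Transformed code:
h = 34
vals.length
h = 32 + emit(total)
record(vals)
vals = vals * (h + rows)
d = log(rows)
for vals in d:
    record(vals)
    h = h * (rows * 10)
process(28)
vals = 3
vals = vals + 6
total = h - h

13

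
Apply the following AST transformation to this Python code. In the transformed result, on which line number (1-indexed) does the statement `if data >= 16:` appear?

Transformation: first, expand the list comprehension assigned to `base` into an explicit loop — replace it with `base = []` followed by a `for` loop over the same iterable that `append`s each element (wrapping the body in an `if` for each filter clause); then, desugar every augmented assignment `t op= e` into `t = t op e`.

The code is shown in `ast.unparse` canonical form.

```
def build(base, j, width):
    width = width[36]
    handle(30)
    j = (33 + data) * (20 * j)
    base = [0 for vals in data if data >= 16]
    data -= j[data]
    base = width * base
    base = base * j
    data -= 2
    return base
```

7

Transformed code:
def build(base, j, width):
    width = width[36]
    handle(30)
    j = (33 + data) * (20 * j)
    base = []
    for vals in data:
        if data >= 16:
            base.append(0)
    data = data - j[data]
    base = width * base
    base = base * j
    data = data - 2
    return base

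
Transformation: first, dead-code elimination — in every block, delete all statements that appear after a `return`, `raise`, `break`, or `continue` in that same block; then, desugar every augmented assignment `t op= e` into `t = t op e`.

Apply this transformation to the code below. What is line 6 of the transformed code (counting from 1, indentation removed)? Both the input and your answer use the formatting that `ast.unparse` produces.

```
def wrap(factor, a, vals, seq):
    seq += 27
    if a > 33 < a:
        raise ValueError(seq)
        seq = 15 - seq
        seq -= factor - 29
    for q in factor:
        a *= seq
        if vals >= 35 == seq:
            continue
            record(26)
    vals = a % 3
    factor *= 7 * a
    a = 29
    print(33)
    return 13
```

a = a * seq

Transformed code:
def wrap(factor, a, vals, seq):
    seq = seq + 27
    if a > 33 < a:
        raise ValueError(seq)
    for q in factor:
        a = a * seq
        if vals >= 35 == seq:
            continue
    vals = a % 3
    factor = factor * (7 * a)
    a = 29
    print(33)
    return 13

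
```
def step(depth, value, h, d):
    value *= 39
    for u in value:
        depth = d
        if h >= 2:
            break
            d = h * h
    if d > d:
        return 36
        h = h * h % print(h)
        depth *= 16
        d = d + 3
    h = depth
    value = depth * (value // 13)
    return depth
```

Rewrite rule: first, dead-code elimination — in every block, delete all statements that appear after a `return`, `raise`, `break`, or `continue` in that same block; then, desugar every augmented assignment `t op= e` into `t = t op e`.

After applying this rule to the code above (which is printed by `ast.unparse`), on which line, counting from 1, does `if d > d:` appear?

Transformed code:
def step(depth, value, h, d):
    value = value * 39
    for u in value:
        depth = d
        if h >= 2:
            break
    if d > d:
        return 36
    h = depth
    value = depth * (value // 13)
    return depth

7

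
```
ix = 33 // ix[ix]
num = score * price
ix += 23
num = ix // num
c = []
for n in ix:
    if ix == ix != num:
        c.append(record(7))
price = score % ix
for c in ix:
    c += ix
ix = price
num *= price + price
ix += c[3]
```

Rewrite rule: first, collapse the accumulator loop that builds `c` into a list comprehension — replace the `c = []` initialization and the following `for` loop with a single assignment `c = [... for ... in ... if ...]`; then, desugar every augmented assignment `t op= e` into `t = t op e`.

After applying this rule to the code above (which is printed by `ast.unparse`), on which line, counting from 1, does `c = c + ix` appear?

Transformed code:
ix = 33 // ix[ix]
num = score * price
ix = ix + 23
num = ix // num
c = [record(7) for n in ix if ix == ix != num]
price = score % ix
for c in ix:
    c = c + ix
ix = price
num = num * (price + price)
ix = ix + c[3]

8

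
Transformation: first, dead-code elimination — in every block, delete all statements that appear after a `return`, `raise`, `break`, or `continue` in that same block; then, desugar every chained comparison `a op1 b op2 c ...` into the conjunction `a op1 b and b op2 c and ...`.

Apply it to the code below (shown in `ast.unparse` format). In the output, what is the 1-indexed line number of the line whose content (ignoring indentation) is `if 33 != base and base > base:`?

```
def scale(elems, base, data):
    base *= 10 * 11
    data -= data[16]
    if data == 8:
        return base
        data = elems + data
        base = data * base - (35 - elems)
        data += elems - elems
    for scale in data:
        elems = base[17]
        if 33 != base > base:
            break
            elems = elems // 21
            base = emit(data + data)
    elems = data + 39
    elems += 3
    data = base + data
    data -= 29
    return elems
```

8

Transformed code:
def scale(elems, base, data):
    base *= 10 * 11
    data -= data[16]
    if data == 8:
        return base
    for scale in data:
        elems = base[17]
        if 33 != base and base > base:
            break
    elems = data + 39
    elems += 3
    data = base + data
    data -= 29
    return elems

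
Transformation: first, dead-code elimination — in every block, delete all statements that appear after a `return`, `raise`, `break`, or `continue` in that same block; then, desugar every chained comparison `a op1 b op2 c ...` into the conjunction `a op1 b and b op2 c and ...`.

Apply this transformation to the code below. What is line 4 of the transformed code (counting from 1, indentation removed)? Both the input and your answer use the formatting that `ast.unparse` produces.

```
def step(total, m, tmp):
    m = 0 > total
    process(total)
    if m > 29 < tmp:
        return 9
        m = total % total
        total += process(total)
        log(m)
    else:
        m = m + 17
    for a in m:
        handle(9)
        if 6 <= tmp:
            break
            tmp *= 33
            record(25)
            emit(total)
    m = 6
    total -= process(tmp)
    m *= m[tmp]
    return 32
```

if m > 29 and 29 < tmp:

Transformed code:
def step(total, m, tmp):
    m = 0 > total
    process(total)
    if m > 29 and 29 < tmp:
        return 9
    else:
        m = m + 17
    for a in m:
        handle(9)
        if 6 <= tmp:
            break
    m = 6
    total -= process(tmp)
    m *= m[tmp]
    return 32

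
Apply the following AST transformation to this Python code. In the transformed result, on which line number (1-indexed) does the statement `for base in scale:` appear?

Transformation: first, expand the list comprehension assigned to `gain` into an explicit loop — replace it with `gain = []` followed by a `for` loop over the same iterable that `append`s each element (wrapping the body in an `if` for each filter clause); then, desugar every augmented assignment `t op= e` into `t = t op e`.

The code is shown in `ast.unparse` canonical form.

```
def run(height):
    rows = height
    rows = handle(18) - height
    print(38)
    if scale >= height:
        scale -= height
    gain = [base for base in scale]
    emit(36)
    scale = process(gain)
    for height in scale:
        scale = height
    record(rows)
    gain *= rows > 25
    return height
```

Transformed code:
def run(height):
    rows = height
    rows = handle(18) - height
    print(38)
    if scale >= height:
        scale = scale - height
    gain = []
    for base in scale:
        gain.append(base)
    emit(36)
    scale = process(gain)
    for height in scale:
        scale = height
    record(rows)
    gain = gain * (rows > 25)
    return height

8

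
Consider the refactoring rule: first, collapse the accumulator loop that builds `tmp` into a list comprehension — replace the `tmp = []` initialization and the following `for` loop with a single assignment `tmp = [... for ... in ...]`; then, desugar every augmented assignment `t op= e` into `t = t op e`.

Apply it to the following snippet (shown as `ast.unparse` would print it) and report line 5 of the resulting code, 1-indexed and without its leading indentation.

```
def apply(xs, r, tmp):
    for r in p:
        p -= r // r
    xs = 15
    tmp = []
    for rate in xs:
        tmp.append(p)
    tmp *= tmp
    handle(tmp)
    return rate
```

tmp = [p for rate in xs]

Transformed code:
def apply(xs, r, tmp):
    for r in p:
        p = p - r // r
    xs = 15
    tmp = [p for rate in xs]
    tmp = tmp * tmp
    handle(tmp)
    return rate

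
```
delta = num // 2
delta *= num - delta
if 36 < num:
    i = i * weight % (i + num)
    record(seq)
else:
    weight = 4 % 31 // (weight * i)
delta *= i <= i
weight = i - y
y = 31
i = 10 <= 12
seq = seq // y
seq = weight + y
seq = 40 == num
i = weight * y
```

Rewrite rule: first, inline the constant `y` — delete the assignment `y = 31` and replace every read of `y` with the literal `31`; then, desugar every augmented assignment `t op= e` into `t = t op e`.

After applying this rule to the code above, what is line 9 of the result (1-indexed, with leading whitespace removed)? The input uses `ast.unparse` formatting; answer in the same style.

weight = i - 31

Transformed code:
delta = num // 2
delta = delta * (num - delta)
if 36 < num:
    i = i * weight % (i + num)
    record(seq)
else:
    weight = 4 % 31 // (weight * i)
delta = delta * (i <= i)
weight = i - 31
i = 10 <= 12
seq = seq // 31
seq = weight + 31
seq = 40 == num
i = weight * 31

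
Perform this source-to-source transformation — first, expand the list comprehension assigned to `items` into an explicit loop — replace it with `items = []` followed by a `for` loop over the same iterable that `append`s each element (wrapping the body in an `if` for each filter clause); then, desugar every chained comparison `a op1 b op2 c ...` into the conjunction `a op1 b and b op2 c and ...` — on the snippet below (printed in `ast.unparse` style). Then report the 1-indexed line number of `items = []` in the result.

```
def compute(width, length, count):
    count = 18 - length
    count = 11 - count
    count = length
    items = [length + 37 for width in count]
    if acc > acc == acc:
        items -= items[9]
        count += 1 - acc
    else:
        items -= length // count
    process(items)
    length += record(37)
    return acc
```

5

Transformed code:
def compute(width, length, count):
    count = 18 - length
    count = 11 - count
    count = length
    items = []
    for width in count:
        items.append(length + 37)
    if acc > acc and acc == acc:
        items -= items[9]
        count += 1 - acc
    else:
        items -= length // count
    process(items)
    length += record(37)
    return acc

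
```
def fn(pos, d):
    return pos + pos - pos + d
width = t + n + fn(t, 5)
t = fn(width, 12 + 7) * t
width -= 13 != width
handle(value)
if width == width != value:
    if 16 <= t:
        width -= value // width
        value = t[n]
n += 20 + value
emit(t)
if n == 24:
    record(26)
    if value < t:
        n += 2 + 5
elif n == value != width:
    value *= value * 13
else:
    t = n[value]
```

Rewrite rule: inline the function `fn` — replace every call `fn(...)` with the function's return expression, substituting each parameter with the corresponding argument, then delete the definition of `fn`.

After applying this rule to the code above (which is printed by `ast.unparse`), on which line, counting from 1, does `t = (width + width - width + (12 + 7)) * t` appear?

2

Transformed code:
width = t + n + (t + t - t + 5)
t = (width + width - width + (12 + 7)) * t
width -= 13 != width
handle(value)
if width == width != value:
    if 16 <= t:
        width -= value // width
        value = t[n]
n += 20 + value
emit(t)
if n == 24:
    record(26)
    if value < t:
        n += 2 + 5
elif n == value != width:
    value *= value * 13
else:
    t = n[value]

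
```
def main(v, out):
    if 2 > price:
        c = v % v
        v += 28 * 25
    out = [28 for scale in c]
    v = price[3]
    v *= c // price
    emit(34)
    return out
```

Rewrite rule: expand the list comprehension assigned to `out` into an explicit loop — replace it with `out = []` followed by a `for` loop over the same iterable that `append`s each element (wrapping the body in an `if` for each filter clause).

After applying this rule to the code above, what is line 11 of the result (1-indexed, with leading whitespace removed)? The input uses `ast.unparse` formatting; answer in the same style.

Transformed code:
def main(v, out):
    if 2 > price:
        c = v % v
        v += 28 * 25
    out = []
    for scale in c:
        out.append(28)
    v = price[3]
    v *= c // price
    emit(34)
    return out

return out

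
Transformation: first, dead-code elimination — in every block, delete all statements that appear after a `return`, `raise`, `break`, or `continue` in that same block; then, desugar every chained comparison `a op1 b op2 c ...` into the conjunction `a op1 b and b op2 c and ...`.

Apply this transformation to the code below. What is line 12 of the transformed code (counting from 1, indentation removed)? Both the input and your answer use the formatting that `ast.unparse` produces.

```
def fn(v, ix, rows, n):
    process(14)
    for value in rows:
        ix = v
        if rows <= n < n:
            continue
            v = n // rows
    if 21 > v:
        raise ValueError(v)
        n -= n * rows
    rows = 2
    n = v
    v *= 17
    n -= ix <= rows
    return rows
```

n -= ix <= rows

Transformed code:
def fn(v, ix, rows, n):
    process(14)
    for value in rows:
        ix = v
        if rows <= n and n < n:
            continue
    if 21 > v:
        raise ValueError(v)
    rows = 2
    n = v
    v *= 17
    n -= ix <= rows
    return rows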